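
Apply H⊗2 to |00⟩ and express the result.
1/2|00⟩ + 1/2|01⟩ + 1/2|10⟩ + 1/2|11⟩

H⊗2 gives amp(|y⟩) = (1/2) Σ_x (−1)^(x·y) amp(|x⟩), where x·y is the number of positions in which both x and y have a 1.
|00⟩: (1)/2 = 1/2
|01⟩: (1)/2 = 1/2
|10⟩: (1)/2 = 1/2
|11⟩: (1)/2 = 1/2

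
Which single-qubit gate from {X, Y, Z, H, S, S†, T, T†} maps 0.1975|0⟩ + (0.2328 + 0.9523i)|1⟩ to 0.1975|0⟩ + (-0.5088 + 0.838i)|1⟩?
T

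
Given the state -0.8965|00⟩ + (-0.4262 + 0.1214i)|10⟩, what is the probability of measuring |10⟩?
0.1964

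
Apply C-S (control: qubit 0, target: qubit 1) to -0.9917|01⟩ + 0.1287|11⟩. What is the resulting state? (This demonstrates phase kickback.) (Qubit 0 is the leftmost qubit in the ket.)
-0.9917|01⟩ + 0.1287i|11⟩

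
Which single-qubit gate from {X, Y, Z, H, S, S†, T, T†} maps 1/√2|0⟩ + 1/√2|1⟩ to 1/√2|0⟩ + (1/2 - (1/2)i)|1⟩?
T†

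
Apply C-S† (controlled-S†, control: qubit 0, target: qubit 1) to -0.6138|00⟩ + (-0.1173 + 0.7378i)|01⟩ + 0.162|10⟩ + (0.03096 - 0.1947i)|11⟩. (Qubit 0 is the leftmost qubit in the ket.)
-0.6138|00⟩ + (-0.1173 + 0.7378i)|01⟩ + 0.162|10⟩ + (-0.1947 - 0.03096i)|11⟩

C-S† leaves the control-|0⟩ kets |00⟩, |01⟩ unchanged and applies S† to qubit 1 on the control-|1⟩ pair (|10⟩, |11⟩).
S† = [[1, 0], [0, -i]].
With a = amp(|10⟩) = 0.162 and b = amp(|11⟩) = (0.03096 - 0.1947i):
new amp(|10⟩) = (1)·a = 0.162
new amp(|11⟩) = (-i)·b = (-0.1947 - 0.03096i)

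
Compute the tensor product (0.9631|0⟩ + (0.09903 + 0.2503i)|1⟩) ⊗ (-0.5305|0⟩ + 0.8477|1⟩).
-0.5109|00⟩ + 0.8164|01⟩ + (-0.05254 - 0.1328i)|10⟩ + (0.08395 + 0.2122i)|11⟩

amp(|b₁b₂…⟩) = product of the factor amplitudes for bits b₁, b₂, …; only kets whose every factor amplitude is nonzero survive.
|00⟩: (0.9631)(-0.5305) = -0.5109
|01⟩: (0.9631)(0.8477) = 0.8164
|10⟩: (0.09903 + 0.2503i)(-0.5305) = (-0.05254 - 0.1328i)
|11⟩: (0.09903 + 0.2503i)(0.8477) = (0.08395 + 0.2122i)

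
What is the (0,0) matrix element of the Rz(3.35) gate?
(-0.104 - 0.9946i)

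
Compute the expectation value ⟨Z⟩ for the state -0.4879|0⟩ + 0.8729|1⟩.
-0.5239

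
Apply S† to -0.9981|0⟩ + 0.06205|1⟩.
-0.9981|0⟩ - 0.06205i|1⟩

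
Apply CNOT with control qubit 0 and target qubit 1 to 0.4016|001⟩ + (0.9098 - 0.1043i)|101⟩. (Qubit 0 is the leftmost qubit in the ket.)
0.4016|001⟩ + (0.9098 - 0.1043i)|111⟩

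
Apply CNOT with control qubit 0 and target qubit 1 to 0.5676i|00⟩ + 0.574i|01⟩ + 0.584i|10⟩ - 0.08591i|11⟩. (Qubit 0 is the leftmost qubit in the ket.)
0.5676i|00⟩ + 0.574i|01⟩ - 0.08591i|10⟩ + 0.584i|11⟩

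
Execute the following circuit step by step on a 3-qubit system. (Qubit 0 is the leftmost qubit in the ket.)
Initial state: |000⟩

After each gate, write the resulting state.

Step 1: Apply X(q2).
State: |001⟩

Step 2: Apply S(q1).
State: |001⟩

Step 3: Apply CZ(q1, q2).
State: |001⟩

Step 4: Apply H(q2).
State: 1/√2|000⟩ - 1/√2|001⟩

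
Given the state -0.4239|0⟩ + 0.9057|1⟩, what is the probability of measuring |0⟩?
0.1797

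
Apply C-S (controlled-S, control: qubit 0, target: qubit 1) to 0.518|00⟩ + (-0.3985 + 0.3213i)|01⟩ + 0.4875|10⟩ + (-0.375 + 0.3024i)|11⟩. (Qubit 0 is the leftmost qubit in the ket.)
0.518|00⟩ + (-0.3985 + 0.3213i)|01⟩ + 0.4875|10⟩ + (-0.3024 - 0.375i)|11⟩

C-S leaves the control-|0⟩ kets |00⟩, |01⟩ unchanged and applies S to qubit 1 on the control-|1⟩ pair (|10⟩, |11⟩).
S = [[1, 0], [0, i]].
With a = amp(|10⟩) = 0.4875 and b = amp(|11⟩) = (-0.375 + 0.3024i):
new amp(|10⟩) = (1)·a = 0.4875
new amp(|11⟩) = (i)·b = (-0.3024 - 0.375i)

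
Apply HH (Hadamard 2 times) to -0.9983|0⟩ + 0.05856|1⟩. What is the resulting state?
-0.9983|0⟩ + 0.05856|1⟩

H² = I, so an even number of Hadamards cancels: H^2 = I and the state is unchanged.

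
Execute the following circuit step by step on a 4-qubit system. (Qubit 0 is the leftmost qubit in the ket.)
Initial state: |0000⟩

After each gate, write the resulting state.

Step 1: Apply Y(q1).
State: i|0100⟩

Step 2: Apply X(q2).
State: i|0110⟩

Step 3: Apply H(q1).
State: (1/√2)i|0010⟩ - (1/√2)i|0110⟩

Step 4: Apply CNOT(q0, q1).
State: (1/√2)i|0010⟩ - (1/√2)i|0110⟩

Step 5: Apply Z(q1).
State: (1/√2)i|0010⟩ + (1/√2)i|0110⟩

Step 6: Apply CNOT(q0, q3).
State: (1/√2)i|0010⟩ + (1/√2)i|0110⟩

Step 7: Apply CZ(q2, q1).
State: (1/√2)i|0010⟩ - (1/√2)i|0110⟩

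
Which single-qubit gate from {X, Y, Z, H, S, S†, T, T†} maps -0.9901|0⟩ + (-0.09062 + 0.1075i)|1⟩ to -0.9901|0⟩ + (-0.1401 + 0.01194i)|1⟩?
T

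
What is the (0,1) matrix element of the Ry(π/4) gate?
-0.3827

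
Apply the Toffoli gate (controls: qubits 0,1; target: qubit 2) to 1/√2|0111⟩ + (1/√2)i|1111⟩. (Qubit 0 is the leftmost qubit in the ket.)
1/√2|0111⟩ + (1/√2)i|1101⟩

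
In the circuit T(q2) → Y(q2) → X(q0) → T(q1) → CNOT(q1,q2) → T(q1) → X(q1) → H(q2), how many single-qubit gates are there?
7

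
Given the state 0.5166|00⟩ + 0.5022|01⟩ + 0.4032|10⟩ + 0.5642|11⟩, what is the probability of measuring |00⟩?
0.2669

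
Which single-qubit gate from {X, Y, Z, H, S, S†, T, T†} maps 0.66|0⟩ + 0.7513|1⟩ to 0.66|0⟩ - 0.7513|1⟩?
Z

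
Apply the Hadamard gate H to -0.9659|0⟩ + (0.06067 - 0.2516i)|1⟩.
(-0.6401 - 0.1779i)|0⟩ + (-0.7259 + 0.1779i)|1⟩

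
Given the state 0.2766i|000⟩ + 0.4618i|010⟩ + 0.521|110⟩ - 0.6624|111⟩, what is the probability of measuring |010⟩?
0.2133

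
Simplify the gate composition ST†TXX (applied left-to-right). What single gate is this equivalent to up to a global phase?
S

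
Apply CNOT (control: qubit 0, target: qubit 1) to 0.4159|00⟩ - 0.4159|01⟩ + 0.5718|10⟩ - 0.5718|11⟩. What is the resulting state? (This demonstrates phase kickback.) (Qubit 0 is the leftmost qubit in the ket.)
0.4159|00⟩ - 0.4159|01⟩ - 0.5718|10⟩ + 0.5718|11⟩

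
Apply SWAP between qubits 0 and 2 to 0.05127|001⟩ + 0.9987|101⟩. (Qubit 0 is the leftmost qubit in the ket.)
0.05127|100⟩ + 0.9987|101⟩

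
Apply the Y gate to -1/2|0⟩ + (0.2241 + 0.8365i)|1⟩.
(0.8365 - 0.2241i)|0⟩ - (1/2)i|1⟩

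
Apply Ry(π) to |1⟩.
-|0⟩

Ry(π) = [[cos(θ/2), −sin(θ/2)], [sin(θ/2), cos(θ/2)]]; θ = π, cos(θ/2) ≈ 0, sin(θ/2) ≈ 1.
With a = amp(|0⟩) = 0 and b = amp(|1⟩) = 1:
new amp(|0⟩) = (-1)·b = -1
new amp(|1⟩) = (1)·a = 0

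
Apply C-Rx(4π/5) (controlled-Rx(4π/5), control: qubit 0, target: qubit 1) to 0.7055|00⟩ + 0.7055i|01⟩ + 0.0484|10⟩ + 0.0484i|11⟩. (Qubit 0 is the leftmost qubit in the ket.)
0.7055|00⟩ + 0.7055i|01⟩ + 0.06099|10⟩ - 0.03107i|11⟩

C-Rx(4π/5) leaves the control-|0⟩ kets |00⟩, |01⟩ unchanged and applies Rx(4π/5) to qubit 1 on the control-|1⟩ pair (|10⟩, |11⟩).
Rx(4π/5) = [[cos(θ/2), −i·sin(θ/2)], [−i·sin(θ/2), cos(θ/2)]]; θ = 4π/5, cos(θ/2) ≈ 0.309017, sin(θ/2) ≈ 0.951057.
With a = amp(|10⟩) = 0.0484 and b = amp(|11⟩) = 0.0484i:
new amp(|10⟩) = (0.309017)·a + (-0.951057i)·b = 0.06099
new amp(|11⟩) = (-0.951057i)·a + (0.309017)·b = -0.03107i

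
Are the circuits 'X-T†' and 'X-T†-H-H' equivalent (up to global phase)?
Yes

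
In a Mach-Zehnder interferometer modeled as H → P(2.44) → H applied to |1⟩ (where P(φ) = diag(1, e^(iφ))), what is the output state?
(0.8819 - 0.3227i)|0⟩ + (0.1181 + 0.3227i)|1⟩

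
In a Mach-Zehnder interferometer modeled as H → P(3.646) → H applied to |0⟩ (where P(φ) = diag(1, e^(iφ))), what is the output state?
(0.06227 - 0.2416i)|0⟩ + (0.9377 + 0.2416i)|1⟩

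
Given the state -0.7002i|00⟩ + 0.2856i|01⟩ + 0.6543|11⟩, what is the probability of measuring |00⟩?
0.4903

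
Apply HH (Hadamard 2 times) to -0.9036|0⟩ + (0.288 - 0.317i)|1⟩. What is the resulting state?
-0.9036|0⟩ + (0.288 - 0.317i)|1⟩

H² = I, so an even number of Hadamards cancels: H^2 = I and the state is unchanged.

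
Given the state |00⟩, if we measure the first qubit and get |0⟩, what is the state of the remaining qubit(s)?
|0⟩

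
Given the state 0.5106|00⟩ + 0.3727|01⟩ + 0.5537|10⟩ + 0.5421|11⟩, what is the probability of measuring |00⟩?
0.2607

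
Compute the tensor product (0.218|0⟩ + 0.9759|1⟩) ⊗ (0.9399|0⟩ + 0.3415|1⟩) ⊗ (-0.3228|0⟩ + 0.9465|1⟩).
-0.06614|000⟩ + 0.1939|001⟩ - 0.02403|010⟩ + 0.07046|011⟩ - 0.2961|100⟩ + 0.8682|101⟩ - 0.1076|110⟩ + 0.3154|111⟩

amp(|b₁b₂…⟩) = product of the factor amplitudes for bits b₁, b₂, …; only kets whose every factor amplitude is nonzero survive.
|000⟩: (0.218)(0.9399)(-0.3228) = -0.06614
|001⟩: (0.218)(0.9399)(0.9465) = 0.1939
|010⟩: (0.218)(0.3415)(-0.3228) = -0.02403
|011⟩: (0.218)(0.3415)(0.9465) = 0.07046
|100⟩: (0.9759)(0.9399)(-0.3228) = -0.2961
|101⟩: (0.9759)(0.9399)(0.9465) = 0.8682
|110⟩: (0.9759)(0.3415)(-0.3228) = -0.1076
|111⟩: (0.9759)(0.3415)(0.9465) = 0.3154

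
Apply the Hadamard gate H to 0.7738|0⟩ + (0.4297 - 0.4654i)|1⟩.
(0.851 - 0.3291i)|0⟩ + (0.2433 + 0.3291i)|1⟩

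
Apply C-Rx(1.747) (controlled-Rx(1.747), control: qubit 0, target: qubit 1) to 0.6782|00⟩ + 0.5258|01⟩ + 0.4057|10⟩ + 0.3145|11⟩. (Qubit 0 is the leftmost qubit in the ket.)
0.6782|00⟩ + 0.5258|01⟩ + (0.2605 - 0.2411i)|10⟩ + (0.202 - 0.311i)|11⟩

C-Rx(1.747) leaves the control-|0⟩ kets |00⟩, |01⟩ unchanged and applies Rx(1.747) to qubit 1 on the control-|1⟩ pair (|10⟩, |11⟩).
Rx(1.747) = [[cos(θ/2), −i·sin(θ/2)], [−i·sin(θ/2), cos(θ/2)]]; θ = 1.747, cos(θ/2) ≈ 0.642147, sin(θ/2) ≈ 0.766581.
With a = amp(|10⟩) = 0.4057 and b = amp(|11⟩) = 0.3145:
new amp(|10⟩) = (0.642147)·a + (-0.766581i)·b = (0.2605 - 0.2411i)
new amp(|11⟩) = (-0.766581i)·a + (0.642147)·b = (0.202 - 0.311i)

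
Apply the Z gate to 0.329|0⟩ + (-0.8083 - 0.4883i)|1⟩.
0.329|0⟩ + (0.8083 + 0.4883i)|1⟩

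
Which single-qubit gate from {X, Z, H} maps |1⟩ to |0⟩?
X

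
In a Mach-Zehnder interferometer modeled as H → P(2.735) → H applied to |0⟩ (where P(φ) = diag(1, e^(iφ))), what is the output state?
(0.04076 + 0.1977i)|0⟩ + (0.9592 - 0.1977i)|1⟩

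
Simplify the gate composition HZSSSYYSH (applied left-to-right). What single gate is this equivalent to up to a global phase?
X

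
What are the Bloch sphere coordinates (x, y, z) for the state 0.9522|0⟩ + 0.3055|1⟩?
(0.5818, 0, 0.8134)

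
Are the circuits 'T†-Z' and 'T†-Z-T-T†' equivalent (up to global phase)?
Yes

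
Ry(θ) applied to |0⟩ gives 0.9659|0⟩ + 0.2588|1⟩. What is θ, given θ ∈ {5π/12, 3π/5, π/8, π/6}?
π/6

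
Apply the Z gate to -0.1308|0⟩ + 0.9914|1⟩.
-0.1308|0⟩ - 0.9914|1⟩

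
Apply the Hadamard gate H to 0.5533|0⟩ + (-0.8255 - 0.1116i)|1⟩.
(-0.1925 - 0.07891i)|0⟩ + (0.975 + 0.07891i)|1⟩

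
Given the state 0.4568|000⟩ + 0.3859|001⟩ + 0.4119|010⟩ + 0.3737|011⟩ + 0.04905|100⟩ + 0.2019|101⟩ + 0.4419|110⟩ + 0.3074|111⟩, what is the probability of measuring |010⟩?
0.1697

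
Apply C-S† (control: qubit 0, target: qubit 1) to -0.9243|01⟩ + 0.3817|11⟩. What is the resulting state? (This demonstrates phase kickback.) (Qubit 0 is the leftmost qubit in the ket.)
-0.9243|01⟩ - 0.3817i|11⟩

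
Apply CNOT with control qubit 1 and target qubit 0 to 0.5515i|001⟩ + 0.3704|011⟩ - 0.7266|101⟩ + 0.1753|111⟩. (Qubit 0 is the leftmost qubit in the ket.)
0.5515i|001⟩ + 0.1753|011⟩ - 0.7266|101⟩ + 0.3704|111⟩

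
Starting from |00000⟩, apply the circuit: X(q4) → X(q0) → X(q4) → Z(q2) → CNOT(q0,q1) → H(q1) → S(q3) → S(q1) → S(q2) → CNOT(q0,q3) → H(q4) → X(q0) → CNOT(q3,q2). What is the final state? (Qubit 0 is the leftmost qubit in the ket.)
1/2|00110⟩ + 1/2|00111⟩ - (1/2)i|01110⟩ - (1/2)i|01111⟩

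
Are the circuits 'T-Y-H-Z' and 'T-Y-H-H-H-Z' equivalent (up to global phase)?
Yes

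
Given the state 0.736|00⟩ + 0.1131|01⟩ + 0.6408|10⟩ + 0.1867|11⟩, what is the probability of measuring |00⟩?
0.5417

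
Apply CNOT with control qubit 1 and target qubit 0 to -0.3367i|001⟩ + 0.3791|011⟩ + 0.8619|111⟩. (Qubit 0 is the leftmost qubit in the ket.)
-0.3367i|001⟩ + 0.8619|011⟩ + 0.3791|111⟩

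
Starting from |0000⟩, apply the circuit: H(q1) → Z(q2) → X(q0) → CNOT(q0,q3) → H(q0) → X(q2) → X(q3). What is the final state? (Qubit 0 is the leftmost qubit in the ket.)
1/2|0010⟩ + 1/2|0110⟩ - 1/2|1010⟩ - 1/2|1110⟩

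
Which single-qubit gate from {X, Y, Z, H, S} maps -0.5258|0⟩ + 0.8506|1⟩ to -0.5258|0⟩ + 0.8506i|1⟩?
S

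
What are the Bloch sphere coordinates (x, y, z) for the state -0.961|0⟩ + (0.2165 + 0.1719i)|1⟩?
(-0.4161, -0.3304, 0.8471)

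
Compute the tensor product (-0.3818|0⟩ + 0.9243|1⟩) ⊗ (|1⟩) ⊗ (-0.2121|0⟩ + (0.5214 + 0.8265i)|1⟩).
0.08098|010⟩ + (-0.1991 - 0.3156i)|011⟩ - 0.196|110⟩ + (0.4819 + 0.7639i)|111⟩

amp(|b₁b₂…⟩) = product of the factor amplitudes for bits b₁, b₂, …; only kets whose every factor amplitude is nonzero survive.
|010⟩: (-0.3818)(1)(-0.2121) = 0.08098
|011⟩: (-0.3818)(1)(0.5214 + 0.8265i) = (-0.1991 - 0.3156i)
|110⟩: (0.9243)(1)(-0.2121) = -0.196
|111⟩: (0.9243)(1)(0.5214 + 0.8265i) = (0.4819 + 0.7639i)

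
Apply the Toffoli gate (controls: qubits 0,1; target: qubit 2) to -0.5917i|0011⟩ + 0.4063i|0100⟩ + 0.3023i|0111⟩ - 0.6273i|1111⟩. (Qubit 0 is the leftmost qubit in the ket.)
-0.5917i|0011⟩ + 0.4063i|0100⟩ + 0.3023i|0111⟩ - 0.6273i|1101⟩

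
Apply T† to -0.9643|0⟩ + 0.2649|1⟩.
-0.9643|0⟩ + (0.1873 - 0.1873i)|1⟩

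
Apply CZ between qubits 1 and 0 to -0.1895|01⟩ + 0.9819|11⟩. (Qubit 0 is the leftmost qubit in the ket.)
-0.1895|01⟩ - 0.9819|11⟩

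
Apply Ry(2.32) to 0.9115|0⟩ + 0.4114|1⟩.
-0.01317|0⟩ + |1⟩

Ry(2.32) = [[cos(θ/2), −sin(θ/2)], [sin(θ/2), cos(θ/2)]]; θ = 2.32, cos(θ/2) ≈ 0.39934, sin(θ/2) ≈ 0.916803.
With a = amp(|0⟩) = 0.9115 and b = amp(|1⟩) = 0.4114:
new amp(|0⟩) = (0.39934)·a + (-0.916803)·b = -0.01317
new amp(|1⟩) = (0.916803)·a + (0.39934)·b = 1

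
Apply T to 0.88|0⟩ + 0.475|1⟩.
0.88|0⟩ + (0.3359 + 0.3359i)|1⟩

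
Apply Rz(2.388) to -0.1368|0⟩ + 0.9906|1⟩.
(-0.05033 + 0.1272i)|0⟩ + (0.3645 + 0.9211i)|1⟩

Rz(2.388) = [[e^(−iθ/2), 0], [0, e^(iθ/2)]] with e^(±iθ/2) = cos(θ/2) ± i·sin(θ/2); θ = 2.388, cos(θ/2) ≈ 0.367943, sin(θ/2) ≈ 0.929848.
With a = amp(|0⟩) = -0.1368 and b = amp(|1⟩) = 0.9906:
new amp(|0⟩) = (0.367943 - 0.929848i)·a = (-0.05033 + 0.1272i)
new amp(|1⟩) = (0.367943 + 0.929848i)·b = (0.3645 + 0.9211i)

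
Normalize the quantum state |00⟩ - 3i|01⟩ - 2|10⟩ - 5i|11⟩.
0.1601|00⟩ - 0.4804i|01⟩ - 0.3203|10⟩ - 0.8006i|11⟩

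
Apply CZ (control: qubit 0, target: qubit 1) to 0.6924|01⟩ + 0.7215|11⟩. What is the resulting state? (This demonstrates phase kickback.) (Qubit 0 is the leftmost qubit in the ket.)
0.6924|01⟩ - 0.7215|11⟩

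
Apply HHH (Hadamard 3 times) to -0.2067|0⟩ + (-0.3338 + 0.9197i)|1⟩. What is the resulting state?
(-0.3822 + 0.6503i)|0⟩ + (0.08987 - 0.6503i)|1⟩

H² = I, so H^3 = H: a single Hadamard. With (a, b) = (-0.2067, (-0.3338 + 0.9197i)), H gives ((a + b)/√2, (a − b)/√2) = ((-0.3822 + 0.6503i), (0.08987 - 0.6503i)).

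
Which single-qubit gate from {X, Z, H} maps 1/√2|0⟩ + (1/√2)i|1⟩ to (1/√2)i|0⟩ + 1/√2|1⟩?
X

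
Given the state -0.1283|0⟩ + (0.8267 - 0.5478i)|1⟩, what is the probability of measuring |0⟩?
0.01646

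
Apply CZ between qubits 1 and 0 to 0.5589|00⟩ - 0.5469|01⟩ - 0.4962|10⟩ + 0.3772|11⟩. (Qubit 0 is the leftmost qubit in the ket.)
0.5589|00⟩ - 0.5469|01⟩ - 0.4962|10⟩ - 0.3772|11⟩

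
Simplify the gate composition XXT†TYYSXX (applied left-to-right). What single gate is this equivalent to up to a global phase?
S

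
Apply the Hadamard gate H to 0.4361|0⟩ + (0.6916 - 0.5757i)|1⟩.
(0.7974 - 0.4071i)|0⟩ + (-0.1807 + 0.4071i)|1⟩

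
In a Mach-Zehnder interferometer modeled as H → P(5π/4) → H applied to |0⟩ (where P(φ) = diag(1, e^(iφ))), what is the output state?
(0.1464 - (1/√8)i)|0⟩ + (0.8536 + (1/√8)i)|1⟩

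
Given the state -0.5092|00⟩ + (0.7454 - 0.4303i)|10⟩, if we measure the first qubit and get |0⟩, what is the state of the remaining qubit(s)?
-|0⟩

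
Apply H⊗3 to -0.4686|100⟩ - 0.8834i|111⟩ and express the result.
(-0.1657 - 0.3123i)|000⟩ + (-0.1657 + 0.3123i)|001⟩ + (-0.1657 + 0.3123i)|010⟩ + (-0.1657 - 0.3123i)|011⟩ + (0.1657 + 0.3123i)|100⟩ + (0.1657 - 0.3123i)|101⟩ + (0.1657 - 0.3123i)|110⟩ + (0.1657 + 0.3123i)|111⟩

H⊗3 gives amp(|y⟩) = (1/2√2) Σ_x (−1)^(x·y) amp(|x⟩), where x·y is the number of positions in which both x and y have a 1.
|000⟩: (-0.4686 - 0.8834i)/(2√2) = (-0.1657 - 0.3123i)
|001⟩: (-0.4686 + 0.8834i)/(2√2) = (-0.1657 + 0.3123i)
|010⟩: (-0.4686 + 0.8834i)/(2√2) = (-0.1657 + 0.3123i)
|011⟩: (-0.4686 - 0.8834i)/(2√2) = (-0.1657 - 0.3123i)
|100⟩: (0.4686 + 0.8834i)/(2√2) = (0.1657 + 0.3123i)
|101⟩: (0.4686 - 0.8834i)/(2√2) = (0.1657 - 0.3123i)
|110⟩: (0.4686 - 0.8834i)/(2√2) = (0.1657 - 0.3123i)
|111⟩: (0.4686 + 0.8834i)/(2√2) = (0.1657 + 0.3123i)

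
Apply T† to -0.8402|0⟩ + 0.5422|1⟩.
-0.8402|0⟩ + (0.3834 - 0.3834i)|1⟩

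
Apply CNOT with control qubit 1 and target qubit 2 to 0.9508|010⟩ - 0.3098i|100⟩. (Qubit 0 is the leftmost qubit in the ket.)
0.9508|011⟩ - 0.3098i|100⟩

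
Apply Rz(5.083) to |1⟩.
(-0.8253 + 0.5647i)|1⟩

Rz(5.083) = [[e^(−iθ/2), 0], [0, e^(iθ/2)]] with e^(±iθ/2) = cos(θ/2) ± i·sin(θ/2); θ = 5.083, cos(θ/2) ≈ -0.825283, sin(θ/2) ≈ 0.564719.
With a = amp(|0⟩) = 0 and b = amp(|1⟩) = 1:
new amp(|0⟩) = (-0.825283 - 0.564719i)·a = 0
new amp(|1⟩) = (-0.825283 + 0.564719i)·b = (-0.8253 + 0.5647i)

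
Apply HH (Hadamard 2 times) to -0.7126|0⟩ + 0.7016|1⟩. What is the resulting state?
-0.7126|0⟩ + 0.7016|1⟩

H² = I, so an even number of Hadamards cancels: H^2 = I and the state is unchanged.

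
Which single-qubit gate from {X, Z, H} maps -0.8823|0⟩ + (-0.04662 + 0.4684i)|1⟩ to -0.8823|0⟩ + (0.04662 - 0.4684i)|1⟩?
Z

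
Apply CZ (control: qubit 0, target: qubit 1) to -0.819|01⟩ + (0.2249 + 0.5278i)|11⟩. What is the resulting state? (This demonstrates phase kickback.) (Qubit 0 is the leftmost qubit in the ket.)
-0.819|01⟩ + (-0.2249 - 0.5278i)|11⟩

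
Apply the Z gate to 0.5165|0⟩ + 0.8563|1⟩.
0.5165|0⟩ - 0.8563|1⟩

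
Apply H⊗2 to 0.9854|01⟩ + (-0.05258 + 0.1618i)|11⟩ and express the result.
(0.4664 + 0.0809i)|00⟩ + (-0.4664 - 0.0809i)|01⟩ + (0.519 - 0.0809i)|10⟩ + (-0.519 + 0.0809i)|11⟩

H⊗2 gives amp(|y⟩) = (1/2) Σ_x (−1)^(x·y) amp(|x⟩), where x·y is the number of positions in which both x and y have a 1.
|00⟩: (0.9854 + (-0.05258 + 0.1618i))/2 = (0.4664 + 0.0809i)
|01⟩: (-0.9854 - (-0.05258 + 0.1618i))/2 = (-0.4664 - 0.0809i)
|10⟩: (0.9854 - (-0.05258 + 0.1618i))/2 = (0.519 - 0.0809i)
|11⟩: (-0.9854 + (-0.05258 + 0.1618i))/2 = (-0.519 + 0.0809i)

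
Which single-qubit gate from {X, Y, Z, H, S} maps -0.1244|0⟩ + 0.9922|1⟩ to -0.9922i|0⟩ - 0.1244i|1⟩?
Y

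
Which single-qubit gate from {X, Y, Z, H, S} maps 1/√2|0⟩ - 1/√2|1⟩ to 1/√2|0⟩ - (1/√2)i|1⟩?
S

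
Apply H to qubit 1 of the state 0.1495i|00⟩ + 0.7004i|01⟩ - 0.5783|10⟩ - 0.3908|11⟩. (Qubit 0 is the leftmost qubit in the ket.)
0.601i|00⟩ - 0.3895i|01⟩ - 0.6853|10⟩ - 0.1326|11⟩

H on qubit 1 mixes each pair of kets that differ only in qubit 1: amplitudes (a, b) of (|…0…⟩, |…1…⟩) become ((a + b)/√2, (a − b)/√2). Kets absent from the input have amplitude 0.
(|00⟩, |01⟩): (a, b) = (0.1495i, 0.7004i) → (0.601i, -0.3895i)
(|10⟩, |11⟩): (a, b) = (-0.5783, -0.3908) → (-0.6853, -0.1326)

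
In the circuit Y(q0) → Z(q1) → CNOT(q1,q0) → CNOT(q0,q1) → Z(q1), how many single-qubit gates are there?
3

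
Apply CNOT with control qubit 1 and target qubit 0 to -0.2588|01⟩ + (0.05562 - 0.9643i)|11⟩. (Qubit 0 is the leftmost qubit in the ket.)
(0.05562 - 0.9643i)|01⟩ - 0.2588|11⟩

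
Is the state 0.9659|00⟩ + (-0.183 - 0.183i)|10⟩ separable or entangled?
Separable

Writing the state as a|00⟩ + b|01⟩ + c|10⟩ + d|11⟩, it is a product state iff ad − bc = 0.
Here (a, b, c, d) = (0.9659, 0, (-0.183 - 0.183i), 0): ad − bc = (0.9659)(0) − (0)(-0.183 - 0.183i) = 0, so the state is separable.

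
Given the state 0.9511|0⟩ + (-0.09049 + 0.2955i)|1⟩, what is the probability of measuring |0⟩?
0.9046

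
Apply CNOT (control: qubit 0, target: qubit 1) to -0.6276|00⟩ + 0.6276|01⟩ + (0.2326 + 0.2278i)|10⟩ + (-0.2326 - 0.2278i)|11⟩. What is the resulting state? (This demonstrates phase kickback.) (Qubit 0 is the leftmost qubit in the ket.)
-0.6276|00⟩ + 0.6276|01⟩ + (-0.2326 - 0.2278i)|10⟩ + (0.2326 + 0.2278i)|11⟩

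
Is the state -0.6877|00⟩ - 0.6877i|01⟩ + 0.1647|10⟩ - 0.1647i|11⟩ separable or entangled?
Entangled

Writing the state as a|00⟩ + b|01⟩ + c|10⟩ + d|11⟩, it is a product state iff ad − bc = 0.
Here (a, b, c, d) = (-0.6877, -0.6877i, 0.1647, -0.1647i): ad − bc = (-0.6877)(-0.1647i) − (-0.6877i)(0.1647) = 0.2265i ≠ 0, so the state is entangled.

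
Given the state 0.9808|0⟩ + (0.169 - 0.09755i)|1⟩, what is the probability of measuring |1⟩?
0.03808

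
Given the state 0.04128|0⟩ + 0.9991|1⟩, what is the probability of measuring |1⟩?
0.9982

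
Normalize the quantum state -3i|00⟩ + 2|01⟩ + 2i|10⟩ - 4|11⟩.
-0.5222i|00⟩ + 0.3482|01⟩ + 0.3482i|10⟩ - 0.6963|11⟩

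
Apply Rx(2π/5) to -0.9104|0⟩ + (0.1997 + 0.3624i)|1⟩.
(-0.5235 - 0.1174i)|0⟩ + (0.1616 + 0.8283i)|1⟩

Rx(2π/5) = [[cos(θ/2), −i·sin(θ/2)], [−i·sin(θ/2), cos(θ/2)]]; θ = 2π/5, cos(θ/2) ≈ 0.809017, sin(θ/2) ≈ 0.587785.
With a = amp(|0⟩) = -0.9104 and b = amp(|1⟩) = (0.1997 + 0.3624i):
new amp(|0⟩) = (0.809017)·a + (-0.587785i)·b = (-0.5235 - 0.1174i)
new amp(|1⟩) = (-0.587785i)·a + (0.809017)·b = (0.1616 + 0.8283i)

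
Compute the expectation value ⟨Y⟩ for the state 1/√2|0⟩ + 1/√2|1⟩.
0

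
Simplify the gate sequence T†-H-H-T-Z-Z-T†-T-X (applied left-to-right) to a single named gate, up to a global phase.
X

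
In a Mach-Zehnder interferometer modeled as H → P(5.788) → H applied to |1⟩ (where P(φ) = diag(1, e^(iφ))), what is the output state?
(0.06006 + 0.2376i)|0⟩ + (0.9399 - 0.2376i)|1⟩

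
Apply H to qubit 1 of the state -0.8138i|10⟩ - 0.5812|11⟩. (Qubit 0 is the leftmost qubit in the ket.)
(-0.411 - 0.5754i)|10⟩ + (0.411 - 0.5754i)|11⟩

H on qubit 1 mixes each pair of kets that differ only in qubit 1: amplitudes (a, b) of (|…0…⟩, |…1…⟩) become ((a + b)/√2, (a − b)/√2). Kets absent from the input have amplitude 0.
(|10⟩, |11⟩): (a, b) = (-0.8138i, -0.5812) → ((-0.411 - 0.5754i), (0.411 - 0.5754i))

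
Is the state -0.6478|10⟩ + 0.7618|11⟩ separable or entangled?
Separable

Writing the state as a|00⟩ + b|01⟩ + c|10⟩ + d|11⟩, it is a product state iff ad − bc = 0.
Here (a, b, c, d) = (0, 0, -0.6478, 0.7618): ad − bc = (0)(0.7618) − (0)(-0.6478) = 0, so the state is separable.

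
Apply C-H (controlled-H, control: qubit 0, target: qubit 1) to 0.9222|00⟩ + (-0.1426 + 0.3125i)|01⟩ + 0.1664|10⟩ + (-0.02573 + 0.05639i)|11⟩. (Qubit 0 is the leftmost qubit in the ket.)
0.9222|00⟩ + (-0.1426 + 0.3125i)|01⟩ + (0.09947 + 0.03987i)|10⟩ + (0.1359 - 0.03987i)|11⟩

C-H leaves the control-|0⟩ kets |00⟩, |01⟩ unchanged and applies H to qubit 1 on the control-|1⟩ pair (|10⟩, |11⟩).
H = [[1/√2, 1/√2], [1/√2, -1/√2]].
With a = amp(|10⟩) = 0.1664 and b = amp(|11⟩) = (-0.02573 + 0.05639i):
new amp(|10⟩) = (1/√2)·a + (1/√2)·b = (0.09947 + 0.03987i)
new amp(|11⟩) = (1/√2)·a + (-1/√2)·b = (0.1359 - 0.03987i)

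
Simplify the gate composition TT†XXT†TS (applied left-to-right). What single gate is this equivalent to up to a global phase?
S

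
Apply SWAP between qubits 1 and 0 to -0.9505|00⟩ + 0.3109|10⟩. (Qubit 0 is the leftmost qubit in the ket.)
-0.9505|00⟩ + 0.3109|01⟩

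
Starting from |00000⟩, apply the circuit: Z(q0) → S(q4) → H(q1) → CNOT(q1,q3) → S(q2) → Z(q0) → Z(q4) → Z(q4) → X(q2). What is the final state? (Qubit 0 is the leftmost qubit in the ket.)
1/√2|00100⟩ + 1/√2|01110⟩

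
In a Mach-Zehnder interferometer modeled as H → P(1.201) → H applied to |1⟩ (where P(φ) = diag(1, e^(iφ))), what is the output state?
(0.3193 - 0.4662i)|0⟩ + (0.6807 + 0.4662i)|1⟩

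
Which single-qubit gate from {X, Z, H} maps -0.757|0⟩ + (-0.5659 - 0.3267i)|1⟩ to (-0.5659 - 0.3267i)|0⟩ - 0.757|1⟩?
X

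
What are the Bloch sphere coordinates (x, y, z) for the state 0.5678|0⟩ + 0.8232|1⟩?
(0.9348, 0, -0.3553)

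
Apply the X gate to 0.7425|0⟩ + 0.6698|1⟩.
0.6698|0⟩ + 0.7425|1⟩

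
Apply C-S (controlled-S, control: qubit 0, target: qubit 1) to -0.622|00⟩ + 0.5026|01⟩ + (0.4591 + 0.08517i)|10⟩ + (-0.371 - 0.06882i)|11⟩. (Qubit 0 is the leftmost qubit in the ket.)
-0.622|00⟩ + 0.5026|01⟩ + (0.4591 + 0.08517i)|10⟩ + (0.06882 - 0.371i)|11⟩

C-S leaves the control-|0⟩ kets |00⟩, |01⟩ unchanged and applies S to qubit 1 on the control-|1⟩ pair (|10⟩, |11⟩).
S = [[1, 0], [0, i]].
With a = amp(|10⟩) = (0.4591 + 0.08517i) and b = amp(|11⟩) = (-0.371 - 0.06882i):
new amp(|10⟩) = (1)·a = (0.4591 + 0.08517i)
new amp(|11⟩) = (i)·b = (0.06882 - 0.371i)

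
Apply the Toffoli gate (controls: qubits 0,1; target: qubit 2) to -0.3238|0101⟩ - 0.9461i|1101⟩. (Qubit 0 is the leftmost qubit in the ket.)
-0.3238|0101⟩ - 0.9461i|1111⟩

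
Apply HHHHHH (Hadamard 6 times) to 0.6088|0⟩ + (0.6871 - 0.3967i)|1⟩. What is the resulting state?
0.6088|0⟩ + (0.6871 - 0.3967i)|1⟩

H² = I, so an even number of Hadamards cancels: H^6 = I and the state is unchanged.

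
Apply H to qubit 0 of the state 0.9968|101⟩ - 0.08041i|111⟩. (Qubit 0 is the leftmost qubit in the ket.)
0.7048|001⟩ - 0.05686i|011⟩ - 0.7048|101⟩ + 0.05686i|111⟩

H on qubit 0 mixes each pair of kets that differ only in qubit 0: amplitudes (a, b) of (|…0…⟩, |…1…⟩) become ((a + b)/√2, (a − b)/√2). Kets absent from the input have amplitude 0.
(|001⟩, |101⟩): (a, b) = (0, 0.9968) → (0.7048, -0.7048)
(|011⟩, |111⟩): (a, b) = (0, -0.08041i) → (-0.05686i, 0.05686i)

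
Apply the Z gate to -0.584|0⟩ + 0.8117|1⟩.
-0.584|0⟩ - 0.8117|1⟩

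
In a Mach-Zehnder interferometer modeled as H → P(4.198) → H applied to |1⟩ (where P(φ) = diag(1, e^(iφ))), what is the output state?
(0.746 + 0.4353i)|0⟩ + (0.254 - 0.4353i)|1⟩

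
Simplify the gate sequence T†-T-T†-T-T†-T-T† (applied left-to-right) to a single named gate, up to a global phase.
T†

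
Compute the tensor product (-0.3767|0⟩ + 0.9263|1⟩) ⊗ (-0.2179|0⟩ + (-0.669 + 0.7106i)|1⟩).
0.08208|00⟩ + (0.252 - 0.2677i)|01⟩ - 0.2018|10⟩ + (-0.6197 + 0.6582i)|11⟩

amp(|b₁b₂…⟩) = product of the factor amplitudes for bits b₁, b₂, …; only kets whose every factor amplitude is nonzero survive.
|00⟩: (-0.3767)(-0.2179) = 0.08208
|01⟩: (-0.3767)(-0.669 + 0.7106i) = (0.252 - 0.2677i)
|10⟩: (0.9263)(-0.2179) = -0.2018
|11⟩: (0.9263)(-0.669 + 0.7106i) = (-0.6197 + 0.6582i)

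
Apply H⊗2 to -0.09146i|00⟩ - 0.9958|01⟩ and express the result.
(-0.4979 - 0.04573i)|00⟩ + (0.4979 - 0.04573i)|01⟩ + (-0.4979 - 0.04573i)|10⟩ + (0.4979 - 0.04573i)|11⟩

H⊗2 gives amp(|y⟩) = (1/2) Σ_x (−1)^(x·y) amp(|x⟩), where x·y is the number of positions in which both x and y have a 1.
|00⟩: (-0.09146i - 0.9958)/2 = (-0.4979 - 0.04573i)
|01⟩: (-0.09146i + 0.9958)/2 = (0.4979 - 0.04573i)
|10⟩: (-0.09146i - 0.9958)/2 = (-0.4979 - 0.04573i)
|11⟩: (-0.09146i + 0.9958)/2 = (0.4979 - 0.04573i)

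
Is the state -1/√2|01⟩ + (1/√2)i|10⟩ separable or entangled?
Entangled

Writing the state as a|00⟩ + b|01⟩ + c|10⟩ + d|11⟩, it is a product state iff ad − bc = 0.
Here (a, b, c, d) = (0, -1/√2, (1/√2)i, 0): ad − bc = (0)(0) − (-1/√2)((1/√2)i) = (1/2)i ≠ 0, so the state is entangled.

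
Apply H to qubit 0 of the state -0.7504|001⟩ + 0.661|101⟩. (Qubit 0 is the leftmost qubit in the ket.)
-0.06322|001⟩ - 0.998|101⟩

H on qubit 0 mixes each pair of kets that differ only in qubit 0: amplitudes (a, b) of (|…0…⟩, |…1…⟩) become ((a + b)/√2, (a − b)/√2). Kets absent from the input have amplitude 0.
(|001⟩, |101⟩): (a, b) = (-0.7504, 0.661) → (-0.06322, -0.998)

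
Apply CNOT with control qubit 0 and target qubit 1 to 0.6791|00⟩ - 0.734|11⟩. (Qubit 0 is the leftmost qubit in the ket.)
0.6791|00⟩ - 0.734|10⟩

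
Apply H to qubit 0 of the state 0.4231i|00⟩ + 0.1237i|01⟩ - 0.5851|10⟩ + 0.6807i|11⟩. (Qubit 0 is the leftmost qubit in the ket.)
(-0.4137 + 0.2992i)|00⟩ + 0.5688i|01⟩ + (0.4137 + 0.2992i)|10⟩ - 0.3939i|11⟩

H on qubit 0 mixes each pair of kets that differ only in qubit 0: amplitudes (a, b) of (|…0…⟩, |…1…⟩) become ((a + b)/√2, (a − b)/√2). Kets absent from the input have amplitude 0.
(|00⟩, |10⟩): (a, b) = (0.4231i, -0.5851) → ((-0.4137 + 0.2992i), (0.4137 + 0.2992i))
(|01⟩, |11⟩): (a, b) = (0.1237i, 0.6807i) → (0.5688i, -0.3939i)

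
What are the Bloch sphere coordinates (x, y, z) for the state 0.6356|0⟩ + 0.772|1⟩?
(0.9814, 0, -0.192)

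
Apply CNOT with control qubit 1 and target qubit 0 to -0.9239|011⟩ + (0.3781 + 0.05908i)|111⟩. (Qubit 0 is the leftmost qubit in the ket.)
(0.3781 + 0.05908i)|011⟩ - 0.9239|111⟩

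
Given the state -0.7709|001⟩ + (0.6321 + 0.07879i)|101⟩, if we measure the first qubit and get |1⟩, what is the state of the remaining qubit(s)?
(0.9923 + 0.1237i)|01⟩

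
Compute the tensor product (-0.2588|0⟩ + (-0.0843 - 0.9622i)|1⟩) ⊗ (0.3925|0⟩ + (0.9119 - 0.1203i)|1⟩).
-0.1016|00⟩ + (-0.236 + 0.03113i)|01⟩ + (-0.03309 - 0.3777i)|10⟩ + (-0.1926 - 0.8673i)|11⟩

amp(|b₁b₂…⟩) = product of the factor amplitudes for bits b₁, b₂, …; only kets whose every factor amplitude is nonzero survive.
|00⟩: (-0.2588)(0.3925) = -0.1016
|01⟩: (-0.2588)(0.9119 - 0.1203i) = (-0.236 + 0.03113i)
|10⟩: (-0.0843 - 0.9622i)(0.3925) = (-0.03309 - 0.3777i)
|11⟩: (-0.0843 - 0.9622i)(0.9119 - 0.1203i) = (-0.1926 - 0.8673i)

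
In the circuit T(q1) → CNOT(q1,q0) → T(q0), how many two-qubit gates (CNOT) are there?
1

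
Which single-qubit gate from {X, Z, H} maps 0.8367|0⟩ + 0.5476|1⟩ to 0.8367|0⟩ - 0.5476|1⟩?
Z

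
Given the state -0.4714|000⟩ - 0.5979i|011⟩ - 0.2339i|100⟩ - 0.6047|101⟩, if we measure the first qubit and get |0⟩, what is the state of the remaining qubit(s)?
-0.6191|00⟩ - 0.7853i|11⟩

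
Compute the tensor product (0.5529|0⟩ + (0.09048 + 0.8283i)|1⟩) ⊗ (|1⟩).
0.5529|01⟩ + (0.09048 + 0.8283i)|11⟩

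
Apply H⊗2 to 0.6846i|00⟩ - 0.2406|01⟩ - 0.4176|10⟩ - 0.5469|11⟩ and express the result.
(-0.6026 + 0.3423i)|00⟩ + (0.185 + 0.3423i)|01⟩ + (0.362 + 0.3423i)|10⟩ + (0.05565 + 0.3423i)|11⟩

H⊗2 gives amp(|y⟩) = (1/2) Σ_x (−1)^(x·y) amp(|x⟩), where x·y is the number of positions in which both x and y have a 1.
|00⟩: (0.6846i - 0.2406 - 0.4176 - 0.5469)/2 = (-0.6026 + 0.3423i)
|01⟩: (0.6846i + 0.2406 - 0.4176 + 0.5469)/2 = (0.185 + 0.3423i)
|10⟩: (0.6846i - 0.2406 + 0.4176 + 0.5469)/2 = (0.362 + 0.3423i)
|11⟩: (0.6846i + 0.2406 + 0.4176 - 0.5469)/2 = (0.05565 + 0.3423i)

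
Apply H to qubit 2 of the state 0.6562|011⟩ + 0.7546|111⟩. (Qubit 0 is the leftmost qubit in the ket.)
0.464|010⟩ - 0.464|011⟩ + 0.5336|110⟩ - 0.5336|111⟩

H on qubit 2 mixes each pair of kets that differ only in qubit 2: amplitudes (a, b) of (|…0…⟩, |…1…⟩) become ((a + b)/√2, (a − b)/√2). Kets absent from the input have amplitude 0.
(|010⟩, |011⟩): (a, b) = (0, 0.6562) → (0.464, -0.464)
(|110⟩, |111⟩): (a, b) = (0, 0.7546) → (0.5336, -0.5336)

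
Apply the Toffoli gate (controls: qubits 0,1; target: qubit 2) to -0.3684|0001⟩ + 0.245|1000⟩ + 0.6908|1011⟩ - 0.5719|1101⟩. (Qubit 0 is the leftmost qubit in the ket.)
-0.3684|0001⟩ + 0.245|1000⟩ + 0.6908|1011⟩ - 0.5719|1111⟩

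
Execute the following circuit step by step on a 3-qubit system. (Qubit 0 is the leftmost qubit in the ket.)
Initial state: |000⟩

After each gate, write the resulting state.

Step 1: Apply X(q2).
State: |001⟩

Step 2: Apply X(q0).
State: |101⟩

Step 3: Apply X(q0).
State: |001⟩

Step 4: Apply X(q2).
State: |000⟩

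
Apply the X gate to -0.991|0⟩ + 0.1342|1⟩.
0.1342|0⟩ - 0.991|1⟩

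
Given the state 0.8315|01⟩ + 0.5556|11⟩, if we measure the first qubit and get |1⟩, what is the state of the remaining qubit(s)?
|1⟩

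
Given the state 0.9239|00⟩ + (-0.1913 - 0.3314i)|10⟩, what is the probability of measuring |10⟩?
0.1464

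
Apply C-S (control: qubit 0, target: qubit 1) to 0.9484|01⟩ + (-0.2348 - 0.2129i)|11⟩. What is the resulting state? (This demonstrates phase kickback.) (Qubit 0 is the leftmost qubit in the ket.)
0.9484|01⟩ + (0.2129 - 0.2348i)|11⟩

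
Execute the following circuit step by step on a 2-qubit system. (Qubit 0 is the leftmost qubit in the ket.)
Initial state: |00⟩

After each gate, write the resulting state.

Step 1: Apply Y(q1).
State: i|01⟩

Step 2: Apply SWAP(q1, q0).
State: i|10⟩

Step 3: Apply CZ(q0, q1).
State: i|10⟩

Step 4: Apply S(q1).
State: i|10⟩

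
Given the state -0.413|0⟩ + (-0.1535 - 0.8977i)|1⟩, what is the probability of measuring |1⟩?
0.8294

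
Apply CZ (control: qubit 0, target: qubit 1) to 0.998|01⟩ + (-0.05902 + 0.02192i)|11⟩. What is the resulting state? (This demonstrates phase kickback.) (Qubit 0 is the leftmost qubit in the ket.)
0.998|01⟩ + (0.05902 - 0.02192i)|11⟩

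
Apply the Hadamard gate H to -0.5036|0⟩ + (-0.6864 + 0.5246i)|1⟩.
(-0.8415 + 0.3709i)|0⟩ + (0.1293 - 0.3709i)|1⟩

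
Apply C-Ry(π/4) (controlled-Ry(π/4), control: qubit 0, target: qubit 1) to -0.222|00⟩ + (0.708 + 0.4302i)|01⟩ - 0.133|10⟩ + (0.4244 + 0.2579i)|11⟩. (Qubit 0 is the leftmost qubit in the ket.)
-0.222|00⟩ + (0.708 + 0.4302i)|01⟩ + (-0.2853 - 0.09869i)|10⟩ + (0.3412 + 0.2383i)|11⟩

C-Ry(π/4) leaves the control-|0⟩ kets |00⟩, |01⟩ unchanged and applies Ry(π/4) to qubit 1 on the control-|1⟩ pair (|10⟩, |11⟩).
Ry(π/4) = [[cos(θ/2), −sin(θ/2)], [sin(θ/2), cos(θ/2)]]; θ = π/4, cos(θ/2) ≈ 0.92388, sin(θ/2) ≈ 0.382683.
With a = amp(|10⟩) = -0.133 and b = amp(|11⟩) = (0.4244 + 0.2579i):
new amp(|10⟩) = (0.92388)·a + (-0.382683)·b = (-0.2853 - 0.09869i)
new amp(|11⟩) = (0.382683)·a + (0.92388)·b = (0.3412 + 0.2383i)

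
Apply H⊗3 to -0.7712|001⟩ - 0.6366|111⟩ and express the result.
-0.4977|000⟩ + 0.4977|001⟩ - 0.04759|010⟩ + 0.04759|011⟩ - 0.04759|100⟩ + 0.04759|101⟩ - 0.4977|110⟩ + 0.4977|111⟩

H⊗3 gives amp(|y⟩) = (1/2√2) Σ_x (−1)^(x·y) amp(|x⟩), where x·y is the number of positions in which both x and y have a 1.
|000⟩: (-0.7712 - 0.6366)/(2√2) = -0.4977
|001⟩: (0.7712 + 0.6366)/(2√2) = 0.4977
|010⟩: (-0.7712 + 0.6366)/(2√2) = -0.04759
|011⟩: (0.7712 - 0.6366)/(2√2) = 0.04759
|100⟩: (-0.7712 + 0.6366)/(2√2) = -0.04759
|101⟩: (0.7712 - 0.6366)/(2√2) = 0.04759
|110⟩: (-0.7712 - 0.6366)/(2√2) = -0.4977
|111⟩: (0.7712 + 0.6366)/(2√2) = 0.4977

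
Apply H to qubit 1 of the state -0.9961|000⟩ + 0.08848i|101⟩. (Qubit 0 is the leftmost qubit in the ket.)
-0.7043|000⟩ - 0.7043|010⟩ + 0.06256i|101⟩ + 0.06256i|111⟩

H on qubit 1 mixes each pair of kets that differ only in qubit 1: amplitudes (a, b) of (|…0…⟩, |…1…⟩) become ((a + b)/√2, (a − b)/√2). Kets absent from the input have amplitude 0.
(|000⟩, |010⟩): (a, b) = (-0.9961, 0) → (-0.7043, -0.7043)
(|101⟩, |111⟩): (a, b) = (0.08848i, 0) → (0.06256i, 0.06256i)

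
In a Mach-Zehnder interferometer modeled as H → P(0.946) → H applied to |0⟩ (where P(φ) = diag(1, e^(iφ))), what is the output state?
(0.7925 + 0.4055i)|0⟩ + (0.2075 - 0.4055i)|1⟩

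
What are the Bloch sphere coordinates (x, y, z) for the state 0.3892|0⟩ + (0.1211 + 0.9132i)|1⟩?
(0.09426, 0.7108, -0.6971)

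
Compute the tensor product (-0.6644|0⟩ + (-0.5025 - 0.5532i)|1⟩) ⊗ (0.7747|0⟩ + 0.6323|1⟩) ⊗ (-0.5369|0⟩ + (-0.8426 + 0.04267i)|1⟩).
0.2763|000⟩ + (0.4337 - 0.02196i)|001⟩ + 0.2256|010⟩ + (0.354 - 0.01793i)|011⟩ + (0.209 + 0.2301i)|100⟩ + (0.3463 + 0.3445i)|101⟩ + (0.1706 + 0.1878i)|110⟩ + (0.2826 + 0.2812i)|111⟩

amp(|b₁b₂…⟩) = product of the factor amplitudes for bits b₁, b₂, …; only kets whose every factor amplitude is nonzero survive.
|000⟩: (-0.6644)(0.7747)(-0.5369) = 0.2763
|001⟩: (-0.6644)(0.7747)(-0.8426 + 0.04267i) = (0.4337 - 0.02196i)
|010⟩: (-0.6644)(0.6323)(-0.5369) = 0.2256
|011⟩: (-0.6644)(0.6323)(-0.8426 + 0.04267i) = (0.354 - 0.01793i)
|100⟩: (-0.5025 - 0.5532i)(0.7747)(-0.5369) = (0.209 + 0.2301i)
|101⟩: (-0.5025 - 0.5532i)(0.7747)(-0.8426 + 0.04267i) = (0.3463 + 0.3445i)
|110⟩: (-0.5025 - 0.5532i)(0.6323)(-0.5369) = (0.1706 + 0.1878i)
|111⟩: (-0.5025 - 0.5532i)(0.6323)(-0.8426 + 0.04267i) = (0.2826 + 0.2812i)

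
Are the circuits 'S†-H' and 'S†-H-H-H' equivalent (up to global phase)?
Yes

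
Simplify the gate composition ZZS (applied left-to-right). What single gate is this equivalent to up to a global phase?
S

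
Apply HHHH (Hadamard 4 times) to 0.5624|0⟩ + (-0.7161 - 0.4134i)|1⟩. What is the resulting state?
0.5624|0⟩ + (-0.7161 - 0.4134i)|1⟩

H² = I, so an even number of Hadamards cancels: H^4 = I and the state is unchanged.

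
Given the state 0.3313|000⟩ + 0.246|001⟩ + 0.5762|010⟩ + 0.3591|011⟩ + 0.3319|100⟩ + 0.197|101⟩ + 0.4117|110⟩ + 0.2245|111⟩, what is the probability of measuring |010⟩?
0.332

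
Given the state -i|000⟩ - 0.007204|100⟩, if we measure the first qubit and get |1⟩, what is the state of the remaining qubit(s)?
-|00⟩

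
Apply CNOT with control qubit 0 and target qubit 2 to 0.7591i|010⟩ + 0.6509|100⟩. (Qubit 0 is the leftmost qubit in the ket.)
0.7591i|010⟩ + 0.6509|101⟩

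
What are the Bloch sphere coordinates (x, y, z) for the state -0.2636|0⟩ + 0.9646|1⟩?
(-0.5085, 0, -0.861)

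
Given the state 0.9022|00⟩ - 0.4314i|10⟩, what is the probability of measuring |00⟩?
0.814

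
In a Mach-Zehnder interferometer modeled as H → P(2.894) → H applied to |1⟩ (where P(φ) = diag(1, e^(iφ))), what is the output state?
(0.9848 - 0.1225i)|0⟩ + (0.01525 + 0.1225i)|1⟩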